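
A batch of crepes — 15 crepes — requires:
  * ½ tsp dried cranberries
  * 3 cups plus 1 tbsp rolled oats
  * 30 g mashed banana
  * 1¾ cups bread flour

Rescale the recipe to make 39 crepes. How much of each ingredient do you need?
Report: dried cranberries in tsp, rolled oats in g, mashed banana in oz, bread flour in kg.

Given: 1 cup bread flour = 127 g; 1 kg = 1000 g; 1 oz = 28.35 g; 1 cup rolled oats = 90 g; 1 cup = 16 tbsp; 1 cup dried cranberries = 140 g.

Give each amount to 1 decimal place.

dried cranberries: 1.3 tsp; rolled oats: 716.6 g; mashed banana: 2.8 oz; bread flour: 0.6 kg

Scaling factor: 39/15 = 13/5 = 2.6.
dried cranberries: 0.5 tsp × 13/5 = 1.3 tsp
rolled oats: (3 cup + 1 tbsp = 3.0625 cup) × 13/5 × 90 g/cup ≈ 716.6 g
mashed banana: 30 g × 13/5 ÷ 28.35 g/oz ≈ 2.8 oz
bread flour: 1.75 cup × 13/5 × 127 g/cup ÷ 1000 g/kg ≈ 0.6 kg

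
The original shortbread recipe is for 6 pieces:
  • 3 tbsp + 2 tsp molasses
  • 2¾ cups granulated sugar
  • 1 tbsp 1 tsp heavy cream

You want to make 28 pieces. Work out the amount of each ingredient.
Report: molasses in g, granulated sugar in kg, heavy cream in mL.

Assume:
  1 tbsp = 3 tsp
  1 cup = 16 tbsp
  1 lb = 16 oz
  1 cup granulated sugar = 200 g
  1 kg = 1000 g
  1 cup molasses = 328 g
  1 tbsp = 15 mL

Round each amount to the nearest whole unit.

molasses: 351 g; granulated sugar: 3 kg; heavy cream: 93 mL

Scaling factor: 28/6 = 14/3.
molasses: (3 tbsp + 2 tsp = 11/3 tbsp) × 14/3 ÷ 16 tbsp/cup × 328 g/cup ≈ 351 g
granulated sugar: 2.75 cup × 14/3 × 200 g/cup ÷ 1000 g/kg ≈ 3 kg
heavy cream: (1 tbsp + 1 tsp = 4/3 tbsp) × 14/3 × 15 mL/tbsp ≈ 93 mL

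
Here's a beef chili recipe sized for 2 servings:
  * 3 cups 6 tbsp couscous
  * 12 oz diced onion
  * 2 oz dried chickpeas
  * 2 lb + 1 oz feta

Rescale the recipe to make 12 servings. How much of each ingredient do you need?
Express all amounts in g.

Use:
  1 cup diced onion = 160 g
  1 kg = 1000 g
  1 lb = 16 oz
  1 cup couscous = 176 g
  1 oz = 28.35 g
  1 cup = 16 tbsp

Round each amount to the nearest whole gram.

couscous: 3564 g; diced onion: 2041 g; dried chickpeas: 340 g; feta: 5613 g

Scaling factor: 12/2 = 6.
couscous: (3 cup + 6 tbsp = 3.375 cup) × 6 × 176 g/cup = 3564 g
diced onion: 12 oz × 6 × 28.35 g/oz ≈ 2041 g
dried chickpeas: 2 oz × 6 × 28.35 g/oz ≈ 340 g
feta: (2 lb + 1 oz = 2.0625 lb) × 6 × 16 oz/lb × 28.35 g/oz ≈ 5613 g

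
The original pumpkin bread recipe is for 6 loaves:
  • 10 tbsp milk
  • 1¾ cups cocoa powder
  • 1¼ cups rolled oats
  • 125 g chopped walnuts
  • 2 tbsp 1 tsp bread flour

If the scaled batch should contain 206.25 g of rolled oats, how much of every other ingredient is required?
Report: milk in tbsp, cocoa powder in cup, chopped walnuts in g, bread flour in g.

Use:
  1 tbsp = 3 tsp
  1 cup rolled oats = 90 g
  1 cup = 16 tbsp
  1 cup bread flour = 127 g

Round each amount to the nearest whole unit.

milk: 18 tbsp; cocoa powder: 3 cup; chopped walnuts: 229 g; bread flour: 34 g

The original recipe has 112.5 g of rolled oats, so the scaling factor is 206.25 ÷ 112.5 = 11/6.
milk: 10 tbsp × 11/6 ≈ 18 tbsp
cocoa powder: 1.75 cup × 11/6 ≈ 3 cup
chopped walnuts: 125 g × 11/6 ≈ 229 g
bread flour: (2 tbsp + 1 tsp = 7/3 tbsp) × 11/6 ÷ 16 tbsp/cup × 127 g/cup ≈ 34 g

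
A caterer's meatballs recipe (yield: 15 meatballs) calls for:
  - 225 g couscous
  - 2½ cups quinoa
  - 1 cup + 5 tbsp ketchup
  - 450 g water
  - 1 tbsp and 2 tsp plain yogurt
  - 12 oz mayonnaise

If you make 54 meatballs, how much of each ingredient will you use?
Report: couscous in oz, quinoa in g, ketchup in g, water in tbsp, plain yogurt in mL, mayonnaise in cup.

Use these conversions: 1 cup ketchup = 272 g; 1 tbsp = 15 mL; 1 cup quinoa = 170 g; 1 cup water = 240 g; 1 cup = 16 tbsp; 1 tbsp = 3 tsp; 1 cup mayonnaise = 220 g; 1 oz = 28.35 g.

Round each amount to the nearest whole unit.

Scaling factor: 54/15 = 18/5 = 3.6.
couscous: 225 g × 18/5 ÷ 28.35 g/oz ≈ 29 oz
quinoa: 2.5 cup × 18/5 × 170 g/cup = 1530 g
ketchup: (1 cup + 5 tbsp = 1.3125 cup) × 18/5 × 272 g/cup ≈ 1285 g
water: 450 g × 18/5 ÷ 240 g/cup × 16 tbsp/cup = 108 tbsp
plain yogurt: (1 tbsp + 2 tsp = 5/3 tbsp) × 18/5 × 15 mL/tbsp = 90 mL
mayonnaise: 12 oz × 18/5 × 28.35 g/oz ÷ 220 g/cup ≈ 6 cup

couscous: 29 oz; quinoa: 1530 g; ketchup: 1285 g; water: 108 tbsp; plain yogurt: 90 mL; mayonnaise: 6 cup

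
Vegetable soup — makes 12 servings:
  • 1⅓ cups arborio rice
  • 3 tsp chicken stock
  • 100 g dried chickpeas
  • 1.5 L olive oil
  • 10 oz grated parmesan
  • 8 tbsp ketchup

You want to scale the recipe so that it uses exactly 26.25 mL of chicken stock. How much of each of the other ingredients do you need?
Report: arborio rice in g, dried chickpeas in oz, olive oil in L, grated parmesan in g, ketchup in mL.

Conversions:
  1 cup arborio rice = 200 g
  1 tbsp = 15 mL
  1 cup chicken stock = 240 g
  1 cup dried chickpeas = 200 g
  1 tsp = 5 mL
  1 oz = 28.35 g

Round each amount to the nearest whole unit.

arborio rice: 467 g; dried chickpeas: 6 oz; olive oil: 3 L; grated parmesan: 496 g; ketchup: 210 mL

The original recipe has 15 mL of chicken stock, so the scaling factor is 26.25 ÷ 15 = 7/4 = 1.75.
arborio rice: 4/3 cup × 7/4 × 200 g/cup ≈ 467 g
dried chickpeas: 100 g × 7/4 ÷ 28.35 g/oz ≈ 6 oz
olive oil: 1.5 L × 7/4 ≈ 3 L
grated parmesan: 10 oz × 7/4 × 28.35 g/oz ≈ 496 g
ketchup: 8 tbsp × 7/4 × 15 mL/tbsp = 210 mL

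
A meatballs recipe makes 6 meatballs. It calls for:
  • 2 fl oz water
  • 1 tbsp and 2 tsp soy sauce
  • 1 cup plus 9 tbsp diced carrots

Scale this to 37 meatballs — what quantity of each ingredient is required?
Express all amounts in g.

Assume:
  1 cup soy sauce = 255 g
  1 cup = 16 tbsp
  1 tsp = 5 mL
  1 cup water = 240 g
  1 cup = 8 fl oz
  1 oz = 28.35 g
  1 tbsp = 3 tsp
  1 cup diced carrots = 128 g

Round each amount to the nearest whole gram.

water: 370 g; soy sauce: 164 g; diced carrots: 1233 g

Scaling factor: 37/6.
water: 2 fl oz × 37/6 ÷ 8 fl oz/cup × 240 g/cup = 370 g
soy sauce: (1 tbsp + 2 tsp = 5/3 tbsp) × 37/6 ÷ 16 tbsp/cup × 255 g/cup ≈ 164 g
diced carrots: (1 cup + 9 tbsp = 1.5625 cup) × 37/6 × 128 g/cup ≈ 1233 g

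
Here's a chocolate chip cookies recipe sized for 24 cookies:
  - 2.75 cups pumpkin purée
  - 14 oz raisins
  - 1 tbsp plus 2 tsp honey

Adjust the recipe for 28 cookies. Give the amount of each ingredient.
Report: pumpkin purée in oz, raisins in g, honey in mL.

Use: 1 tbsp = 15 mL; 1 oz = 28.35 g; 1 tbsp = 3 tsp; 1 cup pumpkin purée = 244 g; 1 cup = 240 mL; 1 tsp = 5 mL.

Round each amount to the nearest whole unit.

pumpkin purée: 28 oz; raisins: 463 g; honey: 29 mL

Scaling factor: 28/24 = 7/6.
pumpkin purée: 2.75 cup × 7/6 × 244 g/cup ÷ 28.35 g/oz ≈ 28 oz
raisins: 14 oz × 7/6 × 28.35 g/oz ≈ 463 g
honey: (1 tbsp + 2 tsp = 5/3 tbsp) × 7/6 × 15 mL/tbsp ≈ 29 mL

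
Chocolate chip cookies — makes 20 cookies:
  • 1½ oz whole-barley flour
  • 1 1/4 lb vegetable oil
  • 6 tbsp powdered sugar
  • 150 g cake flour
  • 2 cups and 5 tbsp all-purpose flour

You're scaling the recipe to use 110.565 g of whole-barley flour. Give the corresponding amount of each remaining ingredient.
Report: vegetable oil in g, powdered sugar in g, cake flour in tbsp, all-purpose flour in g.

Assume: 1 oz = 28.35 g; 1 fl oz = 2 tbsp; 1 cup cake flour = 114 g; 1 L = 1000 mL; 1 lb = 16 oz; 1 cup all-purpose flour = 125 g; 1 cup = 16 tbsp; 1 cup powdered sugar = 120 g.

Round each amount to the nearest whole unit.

The original recipe has 42.525 g of whole-barley flour, so the scaling factor is 110.565 ÷ 42.525 = 13/5 = 2.6.
vegetable oil: 1.25 lb × 13/5 × 16 oz/lb × 28.35 g/oz ≈ 1474 g
powdered sugar: 6 tbsp × 13/5 ÷ 16 tbsp/cup × 120 g/cup = 117 g
cake flour: 150 g × 13/5 ÷ 114 g/cup × 16 tbsp/cup ≈ 55 tbsp
all-purpose flour: (2 cup + 5 tbsp = 2.3125 cup) × 13/5 × 125 g/cup ≈ 752 g

vegetable oil: 1474 g; powdered sugar: 117 g; cake flour: 55 tbsp; all-purpose flour: 752 g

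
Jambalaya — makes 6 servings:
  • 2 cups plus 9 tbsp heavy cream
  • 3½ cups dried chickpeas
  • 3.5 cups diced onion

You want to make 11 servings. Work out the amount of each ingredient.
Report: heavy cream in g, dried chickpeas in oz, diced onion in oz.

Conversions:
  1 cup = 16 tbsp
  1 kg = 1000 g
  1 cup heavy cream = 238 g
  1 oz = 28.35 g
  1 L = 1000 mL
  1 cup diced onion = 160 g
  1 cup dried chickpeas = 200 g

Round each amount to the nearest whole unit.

Scaling factor: 11/6.
heavy cream: (2 cup + 9 tbsp = 2.5625 cup) × 11/6 × 238 g/cup ≈ 1118 g
dried chickpeas: 3.5 cup × 11/6 × 200 g/cup ÷ 28.35 g/oz ≈ 45 oz
diced onion: 3.5 cup × 11/6 × 160 g/cup ÷ 28.35 g/oz ≈ 36 oz

heavy cream: 1118 g; dried chickpeas: 45 oz; diced onion: 36 oz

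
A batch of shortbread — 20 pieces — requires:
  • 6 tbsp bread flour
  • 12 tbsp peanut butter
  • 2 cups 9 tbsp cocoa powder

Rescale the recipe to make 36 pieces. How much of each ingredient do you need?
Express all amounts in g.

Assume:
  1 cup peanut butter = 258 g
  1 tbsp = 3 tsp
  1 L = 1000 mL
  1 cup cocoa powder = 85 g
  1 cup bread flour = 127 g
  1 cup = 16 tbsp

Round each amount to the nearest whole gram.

Scaling factor: 36/20 = 9/5 = 1.8.
bread flour: 6 tbsp × 9/5 ÷ 16 tbsp/cup × 127 g/cup ≈ 86 g
peanut butter: 12 tbsp × 9/5 ÷ 16 tbsp/cup × 258 g/cup ≈ 348 g
cocoa powder: (2 cup + 9 tbsp = 2.5625 cup) × 9/5 × 85 g/cup ≈ 392 g

bread flour: 86 g; peanut butter: 348 g; cocoa powder: 392 g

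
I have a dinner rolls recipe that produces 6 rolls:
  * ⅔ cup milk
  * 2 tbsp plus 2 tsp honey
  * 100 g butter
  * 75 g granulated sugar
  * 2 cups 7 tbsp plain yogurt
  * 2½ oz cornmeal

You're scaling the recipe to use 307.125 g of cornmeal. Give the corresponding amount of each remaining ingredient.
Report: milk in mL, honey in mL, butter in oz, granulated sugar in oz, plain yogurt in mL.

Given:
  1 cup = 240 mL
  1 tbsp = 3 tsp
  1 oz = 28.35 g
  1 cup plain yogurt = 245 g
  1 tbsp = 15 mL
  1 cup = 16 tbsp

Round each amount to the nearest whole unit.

milk: 693 mL; honey: 173 mL; butter: 15 oz; granulated sugar: 11 oz; plain yogurt: 2535 mL

The original recipe has 70.875 g of cornmeal, so the scaling factor is 307.125 ÷ 70.875 = 13/3.
milk: 2/3 cup × 13/3 × 240 mL/cup ≈ 693 mL
honey: (2 tbsp + 2 tsp = 8/3 tbsp) × 13/3 × 15 mL/tbsp ≈ 173 mL
butter: 100 g × 13/3 ÷ 28.35 g/oz ≈ 15 oz
granulated sugar: 75 g × 13/3 ÷ 28.35 g/oz ≈ 11 oz
plain yogurt: (2 cup + 7 tbsp = 2.4375 cup) × 13/3 × 240 mL/cup = 2535 mL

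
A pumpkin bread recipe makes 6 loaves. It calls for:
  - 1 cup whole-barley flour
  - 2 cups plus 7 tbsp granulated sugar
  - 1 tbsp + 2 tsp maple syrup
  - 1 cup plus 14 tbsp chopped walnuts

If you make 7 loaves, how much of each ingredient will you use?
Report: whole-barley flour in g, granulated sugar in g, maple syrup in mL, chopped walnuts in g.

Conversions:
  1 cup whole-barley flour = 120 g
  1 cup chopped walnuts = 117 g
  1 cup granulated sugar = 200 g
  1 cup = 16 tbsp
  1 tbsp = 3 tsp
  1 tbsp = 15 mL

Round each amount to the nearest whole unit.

Scaling factor: 7/6.
whole-barley flour: 1 cup × 7/6 × 120 g/cup = 140 g
granulated sugar: (2 cup + 7 tbsp = 2.4375 cup) × 7/6 × 200 g/cup ≈ 569 g
maple syrup: (1 tbsp + 2 tsp = 5/3 tbsp) × 7/6 × 15 mL/tbsp ≈ 29 mL
chopped walnuts: (1 cup + 14 tbsp = 1.875 cup) × 7/6 × 117 g/cup ≈ 256 g

whole-barley flour: 140 g; granulated sugar: 569 g; maple syrup: 29 mL; chopped walnuts: 256 g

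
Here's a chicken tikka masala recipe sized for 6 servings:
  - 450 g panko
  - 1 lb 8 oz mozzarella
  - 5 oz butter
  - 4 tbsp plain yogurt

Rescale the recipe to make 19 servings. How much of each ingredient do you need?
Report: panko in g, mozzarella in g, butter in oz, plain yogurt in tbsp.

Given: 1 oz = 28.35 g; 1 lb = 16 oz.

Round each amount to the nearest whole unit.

Scaling factor: 19/6.
panko: 450 g × 19/6 = 1425 g
mozzarella: (1 lb + 8 oz = 1.5 lb) × 19/6 × 16 oz/lb × 28.35 g/oz ≈ 2155 g
butter: 5 oz × 19/6 ≈ 16 oz
plain yogurt: 4 tbsp × 19/6 ≈ 13 tbsp

panko: 1425 g; mozzarella: 2155 g; butter: 16 oz; plain yogurt: 13 tbsp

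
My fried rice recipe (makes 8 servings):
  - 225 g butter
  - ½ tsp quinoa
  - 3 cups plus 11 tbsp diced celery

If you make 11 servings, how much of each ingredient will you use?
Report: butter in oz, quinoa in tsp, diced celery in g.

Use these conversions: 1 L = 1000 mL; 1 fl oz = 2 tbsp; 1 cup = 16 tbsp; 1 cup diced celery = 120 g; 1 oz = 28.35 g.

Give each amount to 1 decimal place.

butter: 10.9 oz; quinoa: 0.7 tsp; diced celery: 608.4 g

Scaling factor: 11/8 = 1.375.
butter: 225 g × 11/8 ÷ 28.35 g/oz ≈ 10.9 oz
quinoa: 0.5 tsp × 11/8 ≈ 0.7 tsp
diced celery: (3 cup + 11 tbsp = 3.6875 cup) × 11/8 × 120 g/cup ≈ 608.4 g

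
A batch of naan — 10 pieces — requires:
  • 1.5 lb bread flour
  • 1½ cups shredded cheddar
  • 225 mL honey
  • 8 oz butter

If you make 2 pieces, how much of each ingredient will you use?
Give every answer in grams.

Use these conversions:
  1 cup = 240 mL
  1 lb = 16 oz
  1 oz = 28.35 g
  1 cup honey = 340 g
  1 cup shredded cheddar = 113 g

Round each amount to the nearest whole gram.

bread flour: 136 g; shredded cheddar: 34 g; honey: 64 g; butter: 45 g

Scaling factor: 2/10 = 1/5 = 0.2.
bread flour: 1.5 lb × 1/5 × 16 oz/lb × 28.35 g/oz ≈ 136 g
shredded cheddar: 1.5 cup × 1/5 × 113 g/cup ≈ 34 g
honey: 225 mL × 1/5 ÷ 240 mL/cup × 340 g/cup ≈ 64 g
butter: 8 oz × 1/5 × 28.35 g/oz ≈ 45 g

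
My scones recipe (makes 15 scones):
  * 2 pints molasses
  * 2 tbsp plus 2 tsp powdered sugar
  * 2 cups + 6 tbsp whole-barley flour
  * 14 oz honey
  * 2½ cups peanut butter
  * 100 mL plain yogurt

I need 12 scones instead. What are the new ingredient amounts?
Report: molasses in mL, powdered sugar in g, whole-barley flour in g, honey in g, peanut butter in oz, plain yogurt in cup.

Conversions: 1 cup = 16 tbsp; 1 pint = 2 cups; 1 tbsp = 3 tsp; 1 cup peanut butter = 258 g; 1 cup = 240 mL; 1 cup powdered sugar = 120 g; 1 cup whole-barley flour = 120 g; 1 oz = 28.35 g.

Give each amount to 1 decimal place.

molasses: 768.0 mL; powdered sugar: 16.0 g; whole-barley flour: 228.0 g; honey: 317.5 g; peanut butter: 18.2 oz; plain yogurt: 0.3 cup

Scaling factor: 12/15 = 4/5 = 0.8.
molasses: 2 pint × 4/5 × 2 cup/pint × 240 mL/cup = 768.0 mL
powdered sugar: (2 tbsp + 2 tsp = 8/3 tbsp) × 4/5 ÷ 16 tbsp/cup × 120 g/cup = 16.0 g
whole-barley flour: (2 cup + 6 tbsp = 2.375 cup) × 4/5 × 120 g/cup = 228.0 g
honey: 14 oz × 4/5 × 28.35 g/oz ≈ 317.5 g
peanut butter: 2.5 cup × 4/5 × 258 g/cup ÷ 28.35 g/oz ≈ 18.2 oz
plain yogurt: 100 mL × 4/5 ÷ 240 mL/cup ≈ 0.3 cup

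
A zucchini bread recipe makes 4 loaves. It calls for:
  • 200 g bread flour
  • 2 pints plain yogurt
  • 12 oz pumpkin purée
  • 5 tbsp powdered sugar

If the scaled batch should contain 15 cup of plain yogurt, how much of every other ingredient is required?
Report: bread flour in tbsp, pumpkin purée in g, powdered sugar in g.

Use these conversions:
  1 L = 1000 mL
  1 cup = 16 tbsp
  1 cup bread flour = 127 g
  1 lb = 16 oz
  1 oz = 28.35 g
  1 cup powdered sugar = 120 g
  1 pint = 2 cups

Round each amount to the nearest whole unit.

The original recipe has 4 cup of plain yogurt, so the scaling factor is 15 ÷ 4 = 15/4 = 3.75.
bread flour: 200 g × 15/4 ÷ 127 g/cup × 16 tbsp/cup ≈ 94 tbsp
pumpkin purée: 12 oz × 15/4 × 28.35 g/oz ≈ 1276 g
powdered sugar: 5 tbsp × 15/4 ÷ 16 tbsp/cup × 120 g/cup ≈ 141 g

bread flour: 94 tbsp; pumpkin purée: 1276 g; powdered sugar: 141 g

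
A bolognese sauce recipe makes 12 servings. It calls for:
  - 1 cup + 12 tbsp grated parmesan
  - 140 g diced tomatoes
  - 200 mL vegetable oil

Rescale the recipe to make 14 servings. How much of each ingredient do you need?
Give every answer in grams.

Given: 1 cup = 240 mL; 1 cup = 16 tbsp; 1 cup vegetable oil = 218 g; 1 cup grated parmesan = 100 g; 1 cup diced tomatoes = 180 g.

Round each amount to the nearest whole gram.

Scaling factor: 14/12 = 7/6.
grated parmesan: (1 cup + 12 tbsp = 1.75 cup) × 7/6 × 100 g/cup ≈ 204 g
diced tomatoes: 140 g × 7/6 ≈ 163 g
vegetable oil: 200 mL × 7/6 ÷ 240 mL/cup × 218 g/cup ≈ 212 g

grated parmesan: 204 g; diced tomatoes: 163 g; vegetable oil: 212 g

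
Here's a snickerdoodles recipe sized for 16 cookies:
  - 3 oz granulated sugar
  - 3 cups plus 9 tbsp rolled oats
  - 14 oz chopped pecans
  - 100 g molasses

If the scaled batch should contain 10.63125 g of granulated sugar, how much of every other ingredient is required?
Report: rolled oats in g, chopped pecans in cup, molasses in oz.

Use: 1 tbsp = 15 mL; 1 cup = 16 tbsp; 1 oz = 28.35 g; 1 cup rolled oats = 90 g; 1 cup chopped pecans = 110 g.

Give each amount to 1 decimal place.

The original recipe has 85.05 g of granulated sugar, so the scaling factor is 10.63125 ÷ 85.05 = 1/8 = 0.125.
rolled oats: (3 cup + 9 tbsp = 3.5625 cup) × 1/8 × 90 g/cup ≈ 40.1 g
chopped pecans: 14 oz × 1/8 × 28.35 g/oz ÷ 110 g/cup ≈ 0.5 cup
molasses: 100 g × 1/8 ÷ 28.35 g/oz ≈ 0.4 oz

rolled oats: 40.1 g; chopped pecans: 0.5 cup; molasses: 0.4 oz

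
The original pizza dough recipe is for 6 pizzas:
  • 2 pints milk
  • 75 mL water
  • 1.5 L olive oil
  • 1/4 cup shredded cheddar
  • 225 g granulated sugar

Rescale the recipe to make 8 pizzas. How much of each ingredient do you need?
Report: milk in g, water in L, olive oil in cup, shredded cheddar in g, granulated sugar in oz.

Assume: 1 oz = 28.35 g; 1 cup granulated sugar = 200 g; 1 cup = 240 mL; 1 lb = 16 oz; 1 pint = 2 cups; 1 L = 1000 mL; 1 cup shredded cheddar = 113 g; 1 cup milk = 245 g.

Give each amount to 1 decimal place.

milk: 1306.7 g; water: 0.1 L; olive oil: 8.3 cup; shredded cheddar: 37.7 g; granulated sugar: 10.6 oz

Scaling factor: 8/6 = 4/3.
milk: 2 pint × 4/3 × 2 cup/pint × 245 g/cup ≈ 1306.7 g
water: 75 mL × 4/3 ÷ 1000 mL/L = 0.1 L
olive oil: 1.5 L × 4/3 × 1000 mL/L ÷ 240 mL/cup ≈ 8.3 cup
shredded cheddar: 0.25 cup × 4/3 × 113 g/cup ≈ 37.7 g
granulated sugar: 225 g × 4/3 ÷ 28.35 g/oz ≈ 10.6 oz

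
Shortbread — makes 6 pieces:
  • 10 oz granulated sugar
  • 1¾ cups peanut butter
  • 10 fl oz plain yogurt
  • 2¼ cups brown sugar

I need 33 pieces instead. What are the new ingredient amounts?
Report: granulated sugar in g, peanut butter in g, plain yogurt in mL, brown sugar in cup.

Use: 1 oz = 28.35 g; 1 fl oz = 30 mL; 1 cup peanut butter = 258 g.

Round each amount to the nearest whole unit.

Scaling factor: 33/6 = 11/2 = 5.5.
granulated sugar: 10 oz × 11/2 × 28.35 g/oz ≈ 1559 g
peanut butter: 1.75 cup × 11/2 × 258 g/cup ≈ 2483 g
plain yogurt: 10 fl oz × 11/2 × 30 mL/fl oz = 1650 mL
brown sugar: 2.25 cup × 11/2 ≈ 12 cup

granulated sugar: 1559 g; peanut butter: 2483 g; plain yogurt: 1650 mL; brown sugar: 12 cup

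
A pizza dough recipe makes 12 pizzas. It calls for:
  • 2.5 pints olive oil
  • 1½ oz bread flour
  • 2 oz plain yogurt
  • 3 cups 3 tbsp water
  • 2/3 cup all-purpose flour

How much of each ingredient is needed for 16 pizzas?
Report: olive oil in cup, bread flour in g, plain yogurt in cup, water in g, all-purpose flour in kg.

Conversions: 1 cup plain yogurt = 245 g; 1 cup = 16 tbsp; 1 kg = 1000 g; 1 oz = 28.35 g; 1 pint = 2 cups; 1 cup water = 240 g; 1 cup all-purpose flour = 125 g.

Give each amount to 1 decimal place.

olive oil: 6.7 cup; bread flour: 56.7 g; plain yogurt: 0.3 cup; water: 1020.0 g; all-purpose flour: 0.1 kg

Scaling factor: 16/12 = 4/3.
olive oil: 2.5 pint × 4/3 × 2 cup/pint ≈ 6.7 cup
bread flour: 1.5 oz × 4/3 × 28.35 g/oz = 56.7 g
plain yogurt: 2 oz × 4/3 × 28.35 g/oz ÷ 245 g/cup ≈ 0.3 cup
water: (3 cup + 3 tbsp = 3.1875 cup) × 4/3 × 240 g/cup = 1020.0 g
all-purpose flour: 2/3 cup × 4/3 × 125 g/cup ÷ 1000 g/kg ≈ 0.1 kg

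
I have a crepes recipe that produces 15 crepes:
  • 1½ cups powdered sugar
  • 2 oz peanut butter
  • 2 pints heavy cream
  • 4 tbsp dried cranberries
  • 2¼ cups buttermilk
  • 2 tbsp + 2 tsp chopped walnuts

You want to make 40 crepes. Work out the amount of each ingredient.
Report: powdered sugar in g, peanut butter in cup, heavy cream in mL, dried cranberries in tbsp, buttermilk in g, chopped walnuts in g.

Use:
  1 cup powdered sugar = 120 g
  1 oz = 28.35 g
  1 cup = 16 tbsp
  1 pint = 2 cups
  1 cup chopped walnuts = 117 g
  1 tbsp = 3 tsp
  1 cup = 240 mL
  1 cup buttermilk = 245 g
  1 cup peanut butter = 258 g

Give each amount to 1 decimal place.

Scaling factor: 40/15 = 8/3.
powdered sugar: 1.5 cup × 8/3 × 120 g/cup = 480.0 g
peanut butter: 2 oz × 8/3 × 28.35 g/oz ÷ 258 g/cup ≈ 0.6 cup
heavy cream: 2 pint × 8/3 × 2 cup/pint × 240 mL/cup = 2560.0 mL
dried cranberries: 4 tbsp × 8/3 ≈ 10.7 tbsp
buttermilk: 2.25 cup × 8/3 × 245 g/cup = 1470.0 g
chopped walnuts: (2 tbsp + 2 tsp = 8/3 tbsp) × 8/3 ÷ 16 tbsp/cup × 117 g/cup = 52.0 g

powdered sugar: 480.0 g; peanut butter: 0.6 cup; heavy cream: 2560.0 mL; dried cranberries: 10.7 tbsp; buttermilk: 1470.0 g; chopped walnuts: 52.0 g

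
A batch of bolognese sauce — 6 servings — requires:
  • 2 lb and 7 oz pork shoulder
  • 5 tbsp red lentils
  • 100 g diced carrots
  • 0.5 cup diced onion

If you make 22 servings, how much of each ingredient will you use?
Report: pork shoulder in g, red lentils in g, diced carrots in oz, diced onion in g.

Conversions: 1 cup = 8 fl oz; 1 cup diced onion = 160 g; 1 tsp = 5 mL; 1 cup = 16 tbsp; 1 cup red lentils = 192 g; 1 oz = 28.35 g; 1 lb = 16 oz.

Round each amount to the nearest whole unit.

pork shoulder: 4054 g; red lentils: 220 g; diced carrots: 13 oz; diced onion: 293 g

Scaling factor: 22/6 = 11/3.
pork shoulder: (2 lb + 7 oz = 2.4375 lb) × 11/3 × 16 oz/lb × 28.35 g/oz ≈ 4054 g
red lentils: 5 tbsp × 11/3 ÷ 16 tbsp/cup × 192 g/cup = 220 g
diced carrots: 100 g × 11/3 ÷ 28.35 g/oz ≈ 13 oz
diced onion: 0.5 cup × 11/3 × 160 g/cup ≈ 293 g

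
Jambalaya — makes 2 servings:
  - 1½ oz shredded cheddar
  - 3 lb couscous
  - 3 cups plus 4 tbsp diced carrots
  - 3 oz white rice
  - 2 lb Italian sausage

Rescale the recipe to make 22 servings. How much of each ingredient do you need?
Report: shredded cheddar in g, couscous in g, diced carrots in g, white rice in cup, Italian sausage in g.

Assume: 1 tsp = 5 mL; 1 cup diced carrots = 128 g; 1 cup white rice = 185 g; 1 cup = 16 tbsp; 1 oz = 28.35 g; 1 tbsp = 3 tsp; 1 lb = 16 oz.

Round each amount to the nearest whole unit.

Scaling factor: 22/2 = 11.
shredded cheddar: 1.5 oz × 11 × 28.35 g/oz ≈ 468 g
couscous: 3 lb × 11 × 16 oz/lb × 28.35 g/oz ≈ 14969 g
diced carrots: (3 cup + 4 tbsp = 3.25 cup) × 11 × 128 g/cup = 4576 g
white rice: 3 oz × 11 × 28.35 g/oz ÷ 185 g/cup ≈ 5 cup
Italian sausage: 2 lb × 11 × 16 oz/lb × 28.35 g/oz ≈ 9979 g

shredded cheddar: 468 g; couscous: 14969 g; diced carrots: 4576 g; white rice: 5 cup; Italian sausage: 9979 g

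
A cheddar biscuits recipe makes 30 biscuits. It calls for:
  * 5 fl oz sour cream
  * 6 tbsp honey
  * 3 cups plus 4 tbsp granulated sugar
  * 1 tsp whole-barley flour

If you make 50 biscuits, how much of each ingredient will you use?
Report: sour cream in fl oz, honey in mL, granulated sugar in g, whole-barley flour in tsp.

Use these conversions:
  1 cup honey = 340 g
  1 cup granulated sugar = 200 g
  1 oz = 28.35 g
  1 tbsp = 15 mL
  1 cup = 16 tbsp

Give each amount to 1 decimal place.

sour cream: 8.3 fl oz; honey: 150.0 mL; granulated sugar: 1083.3 g; whole-barley flour: 1.7 tsp

Scaling factor: 50/30 = 5/3.
sour cream: 5 fl oz × 5/3 ≈ 8.3 fl oz
honey: 6 tbsp × 5/3 × 15 mL/tbsp = 150.0 mL
granulated sugar: (3 cup + 4 tbsp = 3.25 cup) × 5/3 × 200 g/cup ≈ 1083.3 g
whole-barley flour: 1 tsp × 5/3 ≈ 1.7 tsp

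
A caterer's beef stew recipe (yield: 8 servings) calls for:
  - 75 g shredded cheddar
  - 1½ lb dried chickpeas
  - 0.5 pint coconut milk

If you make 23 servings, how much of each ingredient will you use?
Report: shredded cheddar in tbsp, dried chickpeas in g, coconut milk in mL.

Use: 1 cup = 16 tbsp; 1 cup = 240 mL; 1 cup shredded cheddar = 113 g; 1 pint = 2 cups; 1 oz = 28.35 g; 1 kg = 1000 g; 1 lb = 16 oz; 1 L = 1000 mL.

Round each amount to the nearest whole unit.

shredded cheddar: 31 tbsp; dried chickpeas: 1956 g; coconut milk: 690 mL

Scaling factor: 23/8 = 2.875.
shredded cheddar: 75 g × 23/8 ÷ 113 g/cup × 16 tbsp/cup ≈ 31 tbsp
dried chickpeas: 1.5 lb × 23/8 × 16 oz/lb × 28.35 g/oz ≈ 1956 g
coconut milk: 0.5 pint × 23/8 × 2 cup/pint × 240 mL/cup = 690 mL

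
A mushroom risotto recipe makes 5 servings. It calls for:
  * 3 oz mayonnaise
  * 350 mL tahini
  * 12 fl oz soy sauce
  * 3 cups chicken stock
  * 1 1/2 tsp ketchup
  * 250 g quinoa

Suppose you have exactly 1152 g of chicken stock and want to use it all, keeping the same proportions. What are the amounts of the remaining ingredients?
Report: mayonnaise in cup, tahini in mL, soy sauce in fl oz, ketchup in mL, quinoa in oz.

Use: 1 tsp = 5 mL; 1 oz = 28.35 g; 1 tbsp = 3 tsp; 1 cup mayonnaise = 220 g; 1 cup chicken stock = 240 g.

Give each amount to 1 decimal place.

mayonnaise: 0.6 cup; tahini: 560.0 mL; soy sauce: 19.2 fl oz; ketchup: 12.0 mL; quinoa: 14.1 oz

The original recipe has 720 g of chicken stock, so the scaling factor is 1152 ÷ 720 = 8/5 = 1.6.
mayonnaise: 3 oz × 8/5 × 28.35 g/oz ÷ 220 g/cup ≈ 0.6 cup
tahini: 350 mL × 8/5 = 560.0 mL
soy sauce: 12 fl oz × 8/5 = 19.2 fl oz
ketchup: 1.5 tsp × 8/5 × 5 mL/tsp = 12.0 mL
quinoa: 250 g × 8/5 ÷ 28.35 g/oz ≈ 14.1 oz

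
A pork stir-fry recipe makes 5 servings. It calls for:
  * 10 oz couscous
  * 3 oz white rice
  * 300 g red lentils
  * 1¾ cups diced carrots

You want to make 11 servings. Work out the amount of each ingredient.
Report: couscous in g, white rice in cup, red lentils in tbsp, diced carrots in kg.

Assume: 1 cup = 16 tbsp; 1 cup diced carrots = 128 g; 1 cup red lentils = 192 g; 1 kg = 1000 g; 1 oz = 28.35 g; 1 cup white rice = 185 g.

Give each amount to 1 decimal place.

couscous: 623.7 g; white rice: 1.0 cup; red lentils: 55.0 tbsp; diced carrots: 0.5 kg

Scaling factor: 11/5 = 2.2.
couscous: 10 oz × 11/5 × 28.35 g/oz = 623.7 g
white rice: 3 oz × 11/5 × 28.35 g/oz ÷ 185 g/cup ≈ 1.0 cup
red lentils: 300 g × 11/5 ÷ 192 g/cup × 16 tbsp/cup = 55.0 tbsp
diced carrots: 1.75 cup × 11/5 × 128 g/cup ÷ 1000 g/kg ≈ 0.5 kg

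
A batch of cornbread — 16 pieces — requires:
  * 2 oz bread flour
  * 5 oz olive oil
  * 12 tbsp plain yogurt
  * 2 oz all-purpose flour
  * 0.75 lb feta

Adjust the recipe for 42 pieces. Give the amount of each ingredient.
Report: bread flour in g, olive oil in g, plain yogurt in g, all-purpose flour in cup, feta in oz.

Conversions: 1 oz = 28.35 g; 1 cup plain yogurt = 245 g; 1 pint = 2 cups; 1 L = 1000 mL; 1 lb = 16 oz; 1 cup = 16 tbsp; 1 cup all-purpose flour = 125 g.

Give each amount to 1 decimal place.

Scaling factor: 42/16 = 21/8 = 2.625.
bread flour: 2 oz × 21/8 × 28.35 g/oz ≈ 148.8 g
olive oil: 5 oz × 21/8 × 28.35 g/oz ≈ 372.1 g
plain yogurt: 12 tbsp × 21/8 ÷ 16 tbsp/cup × 245 g/cup ≈ 482.3 g
all-purpose flour: 2 oz × 21/8 × 28.35 g/oz ÷ 125 g/cup ≈ 1.2 cup
feta: 0.75 lb × 21/8 × 16 oz/lb = 31.5 oz

bread flour: 148.8 g; olive oil: 372.1 g; plain yogurt: 482.3 g; all-purpose flour: 1.2 cup; feta: 31.5 oz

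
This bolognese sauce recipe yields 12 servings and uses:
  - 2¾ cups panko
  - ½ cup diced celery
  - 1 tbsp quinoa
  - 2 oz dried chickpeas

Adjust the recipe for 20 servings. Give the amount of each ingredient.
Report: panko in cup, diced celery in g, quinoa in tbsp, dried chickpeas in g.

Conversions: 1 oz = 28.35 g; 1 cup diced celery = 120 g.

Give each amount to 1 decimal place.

panko: 4.6 cup; diced celery: 100.0 g; quinoa: 1.7 tbsp; dried chickpeas: 94.5 g

Scaling factor: 20/12 = 5/3.
panko: 2.75 cup × 5/3 ≈ 4.6 cup
diced celery: 0.5 cup × 5/3 × 120 g/cup = 100.0 g
quinoa: 1 tbsp × 5/3 ≈ 1.7 tbsp
dried chickpeas: 2 oz × 5/3 × 28.35 g/oz = 94.5 g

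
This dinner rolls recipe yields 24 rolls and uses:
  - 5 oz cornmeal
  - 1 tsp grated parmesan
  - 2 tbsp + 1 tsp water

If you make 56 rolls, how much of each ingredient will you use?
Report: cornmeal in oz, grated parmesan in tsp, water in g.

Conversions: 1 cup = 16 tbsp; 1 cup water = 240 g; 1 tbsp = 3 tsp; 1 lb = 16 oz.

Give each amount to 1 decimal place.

Scaling factor: 56/24 = 7/3.
cornmeal: 5 oz × 7/3 ≈ 11.7 oz
grated parmesan: 1 tsp × 7/3 ≈ 2.3 tsp
water: (2 tbsp + 1 tsp = 7/3 tbsp) × 7/3 ÷ 16 tbsp/cup × 240 g/cup ≈ 81.7 g

cornmeal: 11.7 oz; grated parmesan: 2.3 tsp; water: 81.7 g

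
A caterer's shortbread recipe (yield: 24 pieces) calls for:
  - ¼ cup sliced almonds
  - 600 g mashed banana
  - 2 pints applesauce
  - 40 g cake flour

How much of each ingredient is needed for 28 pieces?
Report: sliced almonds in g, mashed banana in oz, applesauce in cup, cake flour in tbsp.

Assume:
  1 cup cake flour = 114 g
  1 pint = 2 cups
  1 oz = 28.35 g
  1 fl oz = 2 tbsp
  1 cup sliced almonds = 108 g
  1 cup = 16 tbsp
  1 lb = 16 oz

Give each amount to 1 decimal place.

Scaling factor: 28/24 = 7/6.
sliced almonds: 0.25 cup × 7/6 × 108 g/cup = 31.5 g
mashed banana: 600 g × 7/6 ÷ 28.35 g/oz ≈ 24.7 oz
applesauce: 2 pint × 7/6 × 2 cup/pint ≈ 4.7 cup
cake flour: 40 g × 7/6 ÷ 114 g/cup × 16 tbsp/cup ≈ 6.5 tbsp

sliced almonds: 31.5 g; mashed banana: 24.7 oz; applesauce: 4.7 cup; cake flour: 6.5 tbsp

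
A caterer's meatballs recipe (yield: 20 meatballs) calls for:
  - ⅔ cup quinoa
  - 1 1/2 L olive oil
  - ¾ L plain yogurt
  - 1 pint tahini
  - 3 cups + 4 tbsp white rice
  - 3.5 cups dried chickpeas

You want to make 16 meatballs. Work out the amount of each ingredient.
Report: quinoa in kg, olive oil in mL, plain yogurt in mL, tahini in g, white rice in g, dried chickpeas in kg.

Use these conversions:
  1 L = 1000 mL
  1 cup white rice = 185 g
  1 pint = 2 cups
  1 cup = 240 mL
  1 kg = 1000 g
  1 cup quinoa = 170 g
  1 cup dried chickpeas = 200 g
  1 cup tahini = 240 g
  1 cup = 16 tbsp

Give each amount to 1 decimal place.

Scaling factor: 16/20 = 4/5 = 0.8.
quinoa: 2/3 cup × 4/5 × 170 g/cup ÷ 1000 g/kg ≈ 0.1 kg
olive oil: 1.5 L × 4/5 × 1000 mL/L = 1200.0 mL
plain yogurt: 0.75 L × 4/5 × 1000 mL/L = 600.0 mL
tahini: 1 pint × 4/5 × 2 cup/pint × 240 g/cup = 384.0 g
white rice: (3 cup + 4 tbsp = 3.25 cup) × 4/5 × 185 g/cup = 481.0 g
dried chickpeas: 3.5 cup × 4/5 × 200 g/cup ÷ 1000 g/kg ≈ 0.6 kg

quinoa: 0.1 kg; olive oil: 1200.0 mL; plain yogurt: 600.0 mL; tahini: 384.0 g; white rice: 481.0 g; dried chickpeas: 0.6 kg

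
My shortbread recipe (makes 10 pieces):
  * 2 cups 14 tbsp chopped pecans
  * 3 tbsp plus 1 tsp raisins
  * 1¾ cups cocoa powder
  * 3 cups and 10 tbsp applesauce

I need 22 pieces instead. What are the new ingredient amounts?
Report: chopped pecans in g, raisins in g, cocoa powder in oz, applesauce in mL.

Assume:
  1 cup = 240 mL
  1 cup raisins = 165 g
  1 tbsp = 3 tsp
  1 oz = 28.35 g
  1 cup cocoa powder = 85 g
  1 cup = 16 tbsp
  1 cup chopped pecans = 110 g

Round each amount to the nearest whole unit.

chopped pecans: 696 g; raisins: 76 g; cocoa powder: 12 oz; applesauce: 1914 mL

Scaling factor: 22/10 = 11/5 = 2.2.
chopped pecans: (2 cup + 14 tbsp = 2.875 cup) × 11/5 × 110 g/cup ≈ 696 g
raisins: (3 tbsp + 1 tsp = 10/3 tbsp) × 11/5 ÷ 16 tbsp/cup × 165 g/cup ≈ 76 g
cocoa powder: 1.75 cup × 11/5 × 85 g/cup ÷ 28.35 g/oz ≈ 12 oz
applesauce: (3 cup + 10 tbsp = 3.625 cup) × 11/5 × 240 mL/cup = 1914 mL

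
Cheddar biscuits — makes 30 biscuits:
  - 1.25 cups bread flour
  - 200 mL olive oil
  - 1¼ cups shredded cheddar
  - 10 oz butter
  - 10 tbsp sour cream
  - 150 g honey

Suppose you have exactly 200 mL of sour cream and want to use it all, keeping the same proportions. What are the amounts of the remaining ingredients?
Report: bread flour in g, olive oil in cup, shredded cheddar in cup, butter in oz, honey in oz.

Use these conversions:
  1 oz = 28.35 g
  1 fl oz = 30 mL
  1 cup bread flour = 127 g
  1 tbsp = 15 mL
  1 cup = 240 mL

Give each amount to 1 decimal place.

bread flour: 211.7 g; olive oil: 1.1 cup; shredded cheddar: 1.7 cup; butter: 13.3 oz; honey: 7.1 oz

The original recipe has 150 mL of sour cream, so the scaling factor is 200 ÷ 150 = 4/3.
bread flour: 1.25 cup × 4/3 × 127 g/cup ≈ 211.7 g
olive oil: 200 mL × 4/3 ÷ 240 mL/cup ≈ 1.1 cup
shredded cheddar: 1.25 cup × 4/3 ≈ 1.7 cup
butter: 10 oz × 4/3 ≈ 13.3 oz
honey: 150 g × 4/3 ÷ 28.35 g/oz ≈ 7.1 oz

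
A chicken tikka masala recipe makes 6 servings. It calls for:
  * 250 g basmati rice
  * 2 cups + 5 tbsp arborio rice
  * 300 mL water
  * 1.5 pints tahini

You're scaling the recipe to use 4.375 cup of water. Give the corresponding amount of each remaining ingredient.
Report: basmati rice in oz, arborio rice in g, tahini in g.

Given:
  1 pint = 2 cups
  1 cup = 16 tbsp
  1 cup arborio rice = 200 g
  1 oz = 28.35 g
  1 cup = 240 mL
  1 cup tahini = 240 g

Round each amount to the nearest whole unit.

basmati rice: 31 oz; arborio rice: 1619 g; tahini: 2520 g

The original recipe has 1.25 cup of water, so the scaling factor is 4.375 ÷ 1.25 = 7/2 = 3.5.
basmati rice: 250 g × 7/2 ÷ 28.35 g/oz ≈ 31 oz
arborio rice: (2 cup + 5 tbsp = 2.3125 cup) × 7/2 × 200 g/cup ≈ 1619 g
tahini: 1.5 pint × 7/2 × 2 cup/pint × 240 g/cup = 2520 g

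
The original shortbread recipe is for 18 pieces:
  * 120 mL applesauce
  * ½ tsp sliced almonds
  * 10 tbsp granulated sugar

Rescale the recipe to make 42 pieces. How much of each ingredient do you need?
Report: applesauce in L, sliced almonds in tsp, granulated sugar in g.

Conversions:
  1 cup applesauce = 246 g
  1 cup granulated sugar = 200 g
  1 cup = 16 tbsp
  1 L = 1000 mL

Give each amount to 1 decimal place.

applesauce: 0.3 L; sliced almonds: 1.2 tsp; granulated sugar: 291.7 g

Scaling factor: 42/18 = 7/3.
applesauce: 120 mL × 7/3 ÷ 1000 mL/L ≈ 0.3 L
sliced almonds: 0.5 tsp × 7/3 ≈ 1.2 tsp
granulated sugar: 10 tbsp × 7/3 ÷ 16 tbsp/cup × 200 g/cup ≈ 291.7 g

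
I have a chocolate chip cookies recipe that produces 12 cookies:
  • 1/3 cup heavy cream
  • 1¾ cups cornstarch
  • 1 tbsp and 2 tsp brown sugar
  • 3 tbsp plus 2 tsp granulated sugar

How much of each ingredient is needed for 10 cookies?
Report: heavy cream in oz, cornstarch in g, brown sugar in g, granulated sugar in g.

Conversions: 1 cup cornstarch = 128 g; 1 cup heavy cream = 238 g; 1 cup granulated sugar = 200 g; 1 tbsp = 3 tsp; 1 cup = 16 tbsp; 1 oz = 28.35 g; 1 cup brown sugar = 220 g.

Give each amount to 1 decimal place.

Scaling factor: 10/12 = 5/6.
heavy cream: 1/3 cup × 5/6 × 238 g/cup ÷ 28.35 g/oz ≈ 2.3 oz
cornstarch: 1.75 cup × 5/6 × 128 g/cup ≈ 186.7 g
brown sugar: (1 tbsp + 2 tsp = 5/3 tbsp) × 5/6 ÷ 16 tbsp/cup × 220 g/cup ≈ 19.1 g
granulated sugar: (3 tbsp + 2 tsp = 11/3 tbsp) × 5/6 ÷ 16 tbsp/cup × 200 g/cup ≈ 38.2 g

heavy cream: 2.3 oz; cornstarch: 186.7 g; brown sugar: 19.1 g; granulated sugar: 38.2 g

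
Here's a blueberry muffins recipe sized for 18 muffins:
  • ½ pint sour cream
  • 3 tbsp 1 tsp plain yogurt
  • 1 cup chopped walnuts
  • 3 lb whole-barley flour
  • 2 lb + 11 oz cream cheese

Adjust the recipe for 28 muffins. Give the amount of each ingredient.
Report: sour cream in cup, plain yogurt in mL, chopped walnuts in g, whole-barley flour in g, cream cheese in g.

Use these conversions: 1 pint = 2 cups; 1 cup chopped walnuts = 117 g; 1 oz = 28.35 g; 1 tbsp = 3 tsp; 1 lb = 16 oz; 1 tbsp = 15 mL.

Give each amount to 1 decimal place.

sour cream: 1.6 cup; plain yogurt: 77.8 mL; chopped walnuts: 182.0 g; whole-barley flour: 2116.8 g; cream cheese: 1896.3 g

Scaling factor: 28/18 = 14/9.
sour cream: 0.5 pint × 14/9 × 2 cup/pint ≈ 1.6 cup
plain yogurt: (3 tbsp + 1 tsp = 10/3 tbsp) × 14/9 × 15 mL/tbsp ≈ 77.8 mL
chopped walnuts: 1 cup × 14/9 × 117 g/cup = 182.0 g
whole-barley flour: 3 lb × 14/9 × 16 oz/lb × 28.35 g/oz = 2116.8 g
cream cheese: (2 lb + 11 oz = 2.6875 lb) × 14/9 × 16 oz/lb × 28.35 g/oz = 1896.3 g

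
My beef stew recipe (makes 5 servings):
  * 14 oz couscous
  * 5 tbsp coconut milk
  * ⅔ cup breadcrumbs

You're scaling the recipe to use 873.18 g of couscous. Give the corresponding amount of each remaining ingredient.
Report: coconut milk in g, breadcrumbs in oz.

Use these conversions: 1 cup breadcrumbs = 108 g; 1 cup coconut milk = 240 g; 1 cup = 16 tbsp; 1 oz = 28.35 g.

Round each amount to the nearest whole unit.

coconut milk: 165 g; breadcrumbs: 6 oz

The original recipe has 396.9 g of couscous, so the scaling factor is 873.18 ÷ 396.9 = 11/5 = 2.2.
coconut milk: 5 tbsp × 11/5 ÷ 16 tbsp/cup × 240 g/cup = 165 g
breadcrumbs: 2/3 cup × 11/5 × 108 g/cup ÷ 28.35 g/oz ≈ 6 oz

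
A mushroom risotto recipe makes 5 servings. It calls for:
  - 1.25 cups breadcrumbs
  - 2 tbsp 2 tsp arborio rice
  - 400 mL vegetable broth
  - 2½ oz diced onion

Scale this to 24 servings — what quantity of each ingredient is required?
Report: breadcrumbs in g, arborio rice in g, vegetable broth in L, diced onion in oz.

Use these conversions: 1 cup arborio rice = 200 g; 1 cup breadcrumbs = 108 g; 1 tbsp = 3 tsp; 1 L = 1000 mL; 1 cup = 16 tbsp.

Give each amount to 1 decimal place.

breadcrumbs: 648.0 g; arborio rice: 160.0 g; vegetable broth: 1.9 L; diced onion: 12.0 oz

Scaling factor: 24/5 = 4.8.
breadcrumbs: 1.25 cup × 24/5 × 108 g/cup = 648.0 g
arborio rice: (2 tbsp + 2 tsp = 8/3 tbsp) × 24/5 ÷ 16 tbsp/cup × 200 g/cup = 160.0 g
vegetable broth: 400 mL × 24/5 ÷ 1000 mL/L ≈ 1.9 L
diced onion: 2.5 oz × 24/5 = 12.0 oz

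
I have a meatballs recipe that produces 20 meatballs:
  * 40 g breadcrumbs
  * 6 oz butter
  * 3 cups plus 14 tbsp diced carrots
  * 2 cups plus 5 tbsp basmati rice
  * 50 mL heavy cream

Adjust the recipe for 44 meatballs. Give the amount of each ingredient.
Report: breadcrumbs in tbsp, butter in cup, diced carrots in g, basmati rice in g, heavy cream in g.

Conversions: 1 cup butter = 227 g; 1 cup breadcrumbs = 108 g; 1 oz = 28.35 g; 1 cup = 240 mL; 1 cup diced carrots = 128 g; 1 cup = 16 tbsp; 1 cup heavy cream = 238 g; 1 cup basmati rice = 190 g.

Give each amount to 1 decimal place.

breadcrumbs: 13.0 tbsp; butter: 1.6 cup; diced carrots: 1091.2 g; basmati rice: 966.6 g; heavy cream: 109.1 g

Scaling factor: 44/20 = 11/5 = 2.2.
breadcrumbs: 40 g × 11/5 ÷ 108 g/cup × 16 tbsp/cup ≈ 13.0 tbsp
butter: 6 oz × 11/5 × 28.35 g/oz ÷ 227 g/cup ≈ 1.6 cup
diced carrots: (3 cup + 14 tbsp = 3.875 cup) × 11/5 × 128 g/cup = 1091.2 g
basmati rice: (2 cup + 5 tbsp = 2.3125 cup) × 11/5 × 190 g/cup ≈ 966.6 g
heavy cream: 50 mL × 11/5 ÷ 240 mL/cup × 238 g/cup ≈ 109.1 g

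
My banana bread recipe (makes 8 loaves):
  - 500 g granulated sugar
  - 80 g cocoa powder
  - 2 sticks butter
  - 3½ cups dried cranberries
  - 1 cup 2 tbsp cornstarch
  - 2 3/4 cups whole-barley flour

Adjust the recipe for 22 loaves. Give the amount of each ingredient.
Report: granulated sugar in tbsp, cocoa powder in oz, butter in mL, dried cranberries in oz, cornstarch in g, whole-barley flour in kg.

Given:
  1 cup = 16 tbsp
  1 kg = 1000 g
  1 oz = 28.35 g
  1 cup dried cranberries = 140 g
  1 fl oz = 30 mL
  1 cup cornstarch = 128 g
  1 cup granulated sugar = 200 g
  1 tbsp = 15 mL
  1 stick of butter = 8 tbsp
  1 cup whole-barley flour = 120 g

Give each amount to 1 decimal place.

granulated sugar: 110.0 tbsp; cocoa powder: 7.8 oz; butter: 660.0 mL; dried cranberries: 47.5 oz; cornstarch: 396.0 g; whole-barley flour: 0.9 kg

Scaling factor: 22/8 = 11/4 = 2.75.
granulated sugar: 500 g × 11/4 ÷ 200 g/cup × 16 tbsp/cup = 110.0 tbsp
cocoa powder: 80 g × 11/4 ÷ 28.35 g/oz ≈ 7.8 oz
butter: 2 stick × 11/4 × 8 tbsp/stick × 15 mL/tbsp = 660.0 mL
dried cranberries: 3.5 cup × 11/4 × 140 g/cup ÷ 28.35 g/oz ≈ 47.5 oz
cornstarch: (1 cup + 2 tbsp = 1.125 cup) × 11/4 × 128 g/cup = 396.0 g
whole-barley flour: 2.75 cup × 11/4 × 120 g/cup ÷ 1000 g/kg ≈ 0.9 kg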